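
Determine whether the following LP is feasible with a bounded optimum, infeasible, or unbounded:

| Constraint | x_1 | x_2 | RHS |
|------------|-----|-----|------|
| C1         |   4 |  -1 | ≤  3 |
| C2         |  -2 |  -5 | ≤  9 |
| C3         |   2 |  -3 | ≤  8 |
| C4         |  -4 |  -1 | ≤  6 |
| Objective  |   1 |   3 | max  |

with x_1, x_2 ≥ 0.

Unbounded (objective can increase without bound)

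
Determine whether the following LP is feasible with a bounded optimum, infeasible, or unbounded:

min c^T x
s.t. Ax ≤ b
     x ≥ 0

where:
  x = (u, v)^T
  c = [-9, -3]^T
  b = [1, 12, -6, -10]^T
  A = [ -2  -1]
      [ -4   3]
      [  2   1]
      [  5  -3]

Infeasible (no feasible solution exists)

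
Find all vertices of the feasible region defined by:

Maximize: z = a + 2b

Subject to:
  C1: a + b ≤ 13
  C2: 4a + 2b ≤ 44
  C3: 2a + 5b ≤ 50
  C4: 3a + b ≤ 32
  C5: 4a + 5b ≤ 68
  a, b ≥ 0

(0, 0), (10.67, 0), (10, 2), (9, 4), (5, 8), (0, 10)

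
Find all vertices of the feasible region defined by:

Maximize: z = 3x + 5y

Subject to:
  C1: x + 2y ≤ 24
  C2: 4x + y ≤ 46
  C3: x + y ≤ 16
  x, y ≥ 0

(0, 0), (11.5, 0), (10, 6), (8, 8), (0, 12)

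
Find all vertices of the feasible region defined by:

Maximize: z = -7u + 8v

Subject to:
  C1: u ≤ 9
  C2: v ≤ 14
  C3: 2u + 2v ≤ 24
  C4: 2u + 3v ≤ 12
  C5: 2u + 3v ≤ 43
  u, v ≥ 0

(0, 0), (6, 0), (0, 4)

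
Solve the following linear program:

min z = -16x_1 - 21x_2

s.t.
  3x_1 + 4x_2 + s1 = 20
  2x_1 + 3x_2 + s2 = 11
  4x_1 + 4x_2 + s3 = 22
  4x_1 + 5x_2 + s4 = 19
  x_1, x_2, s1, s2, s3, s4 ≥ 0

Evaluate the objective at each vertex of the feasible region:
  z(0, 0) = 0
  z(4.75, 0) = -76
  z(1, 3) = -79  ←
  z(0, 3.667) = -77
The minimum is at x_1 = 1, x_2 = 3.

x_1 = 1, x_2 = 3, z = -79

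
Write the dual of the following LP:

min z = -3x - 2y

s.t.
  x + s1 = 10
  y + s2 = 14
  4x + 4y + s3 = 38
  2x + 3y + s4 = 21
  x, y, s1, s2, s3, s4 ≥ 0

Primal min cᵀx s.t. Ax ≤ b, x ≥ 0  →  Dual max −bᵀy s.t. Aᵀy ≥ −c, y ≥ 0.

Maximize: z = -10y1 - 14y2 - 38y3 - 21y4

Subject to:
  y1 + 4y3 + 2y4 ≥ 3
  y2 + 4y3 + 3y4 ≥ 2
  y1, y2, y3, y4 ≥ 0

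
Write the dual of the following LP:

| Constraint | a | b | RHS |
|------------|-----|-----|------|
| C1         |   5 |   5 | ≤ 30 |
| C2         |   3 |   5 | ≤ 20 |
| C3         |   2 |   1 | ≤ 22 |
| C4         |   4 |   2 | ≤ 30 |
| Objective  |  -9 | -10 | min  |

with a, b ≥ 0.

Primal min cᵀx s.t. Ax ≤ b, x ≥ 0  →  Dual max −bᵀy s.t. Aᵀy ≥ −c, y ≥ 0.

Maximize: z = -30y1 - 20y2 - 22y3 - 30y4

Subject to:
  5y1 + 3y2 + 2y3 + 4y4 ≥ 9
  5y1 + 5y2 + y3 + 2y4 ≥ 10
  y1, y2, y3, y4 ≥ 0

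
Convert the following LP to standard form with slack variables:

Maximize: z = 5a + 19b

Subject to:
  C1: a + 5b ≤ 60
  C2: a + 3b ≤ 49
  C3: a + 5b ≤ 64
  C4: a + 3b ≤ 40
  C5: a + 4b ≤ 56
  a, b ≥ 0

max z = 5a + 19b

s.t.
  a + 5b + s1 = 60
  a + 3b + s2 = 49
  a + 5b + s3 = 64
  a + 3b + s4 = 40
  a + 4b + s5 = 56
  a, b, s1, s2, s3, s4, s5 ≥ 0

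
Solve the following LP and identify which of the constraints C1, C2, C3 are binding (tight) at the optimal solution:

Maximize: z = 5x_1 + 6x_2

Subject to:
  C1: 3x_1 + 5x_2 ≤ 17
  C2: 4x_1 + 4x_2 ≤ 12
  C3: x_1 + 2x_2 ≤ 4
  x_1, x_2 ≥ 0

At x_1 = 2, x_2 = 1, compute slack b - a·x for each constraint:
  C1: 17 − 11 = 6  (slack)
  C2: 12 − 12 = 0  (binding)
  C3: 4 − 4 = 0  (binding)

Optimal: x_1 = 2, x_2 = 1
Binding: C2, C3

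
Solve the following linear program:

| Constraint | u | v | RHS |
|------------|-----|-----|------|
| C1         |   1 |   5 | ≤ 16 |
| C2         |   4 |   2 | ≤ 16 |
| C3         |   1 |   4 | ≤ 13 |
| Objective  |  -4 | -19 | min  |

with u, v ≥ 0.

Evaluate the objective at each vertex of the feasible region:
  z(0, 0) = 0
  z(4, 0) = -16
  z(2.714, 2.571) = -59.71
  z(1, 3) = -61  ←
  z(0, 3.2) = -60.8
The minimum is at u = 1, v = 3.

u = 1, v = 3, z = -61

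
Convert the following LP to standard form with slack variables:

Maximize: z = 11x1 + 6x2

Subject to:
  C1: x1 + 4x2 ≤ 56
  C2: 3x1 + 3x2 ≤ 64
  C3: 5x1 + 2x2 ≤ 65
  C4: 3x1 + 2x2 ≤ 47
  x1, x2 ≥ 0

max z = 11x1 + 6x2

s.t.
  x1 + 4x2 + s1 = 56
  3x1 + 3x2 + s2 = 64
  5x1 + 2x2 + s3 = 65
  3x1 + 2x2 + s4 = 47
  x1, x2, s1, s2, s3, s4 ≥ 0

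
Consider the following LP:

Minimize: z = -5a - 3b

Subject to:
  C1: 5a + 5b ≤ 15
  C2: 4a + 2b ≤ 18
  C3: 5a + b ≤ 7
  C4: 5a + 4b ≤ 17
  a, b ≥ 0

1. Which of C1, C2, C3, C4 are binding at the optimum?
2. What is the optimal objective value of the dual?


1. C1, C3
2. -11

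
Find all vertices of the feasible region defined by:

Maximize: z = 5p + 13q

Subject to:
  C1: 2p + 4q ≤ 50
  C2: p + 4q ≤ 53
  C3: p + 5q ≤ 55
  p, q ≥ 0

(0, 0), (25, 0), (5, 10), (0, 11)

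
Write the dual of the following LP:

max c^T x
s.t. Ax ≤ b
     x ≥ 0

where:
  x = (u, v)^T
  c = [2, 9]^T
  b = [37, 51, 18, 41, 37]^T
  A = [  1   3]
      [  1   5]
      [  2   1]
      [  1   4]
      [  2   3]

Primal max cᵀx s.t. Ax ≤ b, x ≥ 0  →  Dual min bᵀy s.t. Aᵀy ≥ c, y ≥ 0.

Minimize: z = 37y1 + 51y2 + 18y3 + 41y4 + 37y5

Subject to:
  y1 + y2 + 2y3 + y4 + 2y5 ≥ 2
  3y1 + 5y2 + y3 + 4y4 + 3y5 ≥ 9
  y1, y2, y3, y4, y5 ≥ 0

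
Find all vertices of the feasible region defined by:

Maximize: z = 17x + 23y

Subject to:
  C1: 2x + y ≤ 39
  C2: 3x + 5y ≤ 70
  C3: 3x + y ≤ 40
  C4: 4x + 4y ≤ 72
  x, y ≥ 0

(0, 0), (13.33, 0), (11, 7), (10, 8), (0, 14)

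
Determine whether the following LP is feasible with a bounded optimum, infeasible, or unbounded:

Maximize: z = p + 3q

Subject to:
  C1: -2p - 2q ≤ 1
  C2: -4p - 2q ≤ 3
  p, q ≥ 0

Unbounded (objective can increase without bound)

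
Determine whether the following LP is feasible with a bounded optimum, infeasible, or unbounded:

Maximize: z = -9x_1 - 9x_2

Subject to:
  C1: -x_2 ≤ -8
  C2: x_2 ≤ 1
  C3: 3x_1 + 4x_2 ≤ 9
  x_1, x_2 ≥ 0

Infeasible (no feasible solution exists)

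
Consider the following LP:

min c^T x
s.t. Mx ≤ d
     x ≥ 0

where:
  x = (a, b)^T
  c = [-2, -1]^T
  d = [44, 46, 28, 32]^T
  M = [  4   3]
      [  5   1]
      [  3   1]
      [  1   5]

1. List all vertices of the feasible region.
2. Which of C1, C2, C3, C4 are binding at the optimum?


1. (0, 0), (9.2, 0), (9, 1), (8, 4), (7.294, 4.941), (0, 6.4)
2. C1, C3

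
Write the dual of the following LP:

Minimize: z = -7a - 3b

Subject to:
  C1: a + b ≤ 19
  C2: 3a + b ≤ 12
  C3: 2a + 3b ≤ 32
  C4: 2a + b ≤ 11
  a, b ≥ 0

Primal min cᵀx s.t. Ax ≤ b, x ≥ 0  →  Dual max −bᵀy s.t. Aᵀy ≥ −c, y ≥ 0.

Maximize: z = -19y1 - 12y2 - 32y3 - 11y4

Subject to:
  y1 + 3y2 + 2y3 + 2y4 ≥ 7
  y1 + y2 + 3y3 + y4 ≥ 3
  y1, y2, y3, y4 ≥ 0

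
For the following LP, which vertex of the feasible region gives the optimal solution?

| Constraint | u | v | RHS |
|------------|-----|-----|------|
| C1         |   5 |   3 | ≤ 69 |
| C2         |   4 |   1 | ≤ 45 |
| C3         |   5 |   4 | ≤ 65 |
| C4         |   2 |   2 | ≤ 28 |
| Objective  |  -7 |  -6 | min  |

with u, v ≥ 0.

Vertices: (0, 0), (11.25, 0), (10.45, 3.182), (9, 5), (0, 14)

Evaluate the objective at each vertex of the feasible region:
  z(0, 0) = 0
  z(11.25, 0) = -78.75
  z(10.45, 3.182) = -92.27
  z(9, 5) = -93  ←
  z(0, 14) = -84
The minimum is at u = 9, v = 5.

(9, 5)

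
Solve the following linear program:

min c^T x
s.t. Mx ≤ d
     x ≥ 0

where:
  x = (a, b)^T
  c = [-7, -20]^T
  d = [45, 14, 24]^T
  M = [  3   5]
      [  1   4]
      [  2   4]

Evaluate the objective at each vertex of the feasible region:
  z(0, 0) = 0
  z(12, 0) = -84
  z(10, 1) = -90  ←
  z(0, 3.5) = -70
The minimum is at a = 10, b = 1.

a = 10, b = 1, z = -90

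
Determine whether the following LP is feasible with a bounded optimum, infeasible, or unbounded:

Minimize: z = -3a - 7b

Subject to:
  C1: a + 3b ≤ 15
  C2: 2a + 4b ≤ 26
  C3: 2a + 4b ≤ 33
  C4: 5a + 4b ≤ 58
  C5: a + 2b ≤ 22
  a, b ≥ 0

Feasible with a bounded optimal solution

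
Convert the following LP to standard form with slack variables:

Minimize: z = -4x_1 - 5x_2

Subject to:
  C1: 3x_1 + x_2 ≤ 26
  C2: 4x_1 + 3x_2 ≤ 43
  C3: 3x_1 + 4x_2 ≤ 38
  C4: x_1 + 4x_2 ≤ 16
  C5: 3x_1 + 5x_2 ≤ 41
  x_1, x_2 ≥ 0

min z = -4x_1 - 5x_2

s.t.
  3x_1 + x_2 + s1 = 26
  4x_1 + 3x_2 + s2 = 43
  3x_1 + 4x_2 + s3 = 38
  x_1 + 4x_2 + s4 = 16
  3x_1 + 5x_2 + s5 = 41
  x_1, x_2, s1, s2, s3, s4, s5 ≥ 0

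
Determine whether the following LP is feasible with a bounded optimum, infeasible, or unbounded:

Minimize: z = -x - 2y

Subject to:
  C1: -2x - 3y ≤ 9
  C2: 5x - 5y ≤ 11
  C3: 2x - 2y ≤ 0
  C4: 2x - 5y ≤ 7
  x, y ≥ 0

Unbounded (objective can decrease without bound)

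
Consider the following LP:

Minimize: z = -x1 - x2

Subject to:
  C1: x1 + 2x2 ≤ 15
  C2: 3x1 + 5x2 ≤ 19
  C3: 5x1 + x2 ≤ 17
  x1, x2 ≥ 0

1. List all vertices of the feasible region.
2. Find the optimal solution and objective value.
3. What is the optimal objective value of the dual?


1. (0, 0), (3.4, 0), (3, 2), (0, 3.8)
2. x1 = 3, x2 = 2, z = -5
3. -5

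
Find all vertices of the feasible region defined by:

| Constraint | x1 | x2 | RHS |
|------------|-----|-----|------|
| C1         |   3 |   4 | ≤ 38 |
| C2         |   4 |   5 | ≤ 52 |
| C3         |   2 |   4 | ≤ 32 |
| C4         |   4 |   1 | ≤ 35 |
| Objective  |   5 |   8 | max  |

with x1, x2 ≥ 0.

(0, 0), (8.75, 0), (7.846, 3.615), (6, 5), (0, 8)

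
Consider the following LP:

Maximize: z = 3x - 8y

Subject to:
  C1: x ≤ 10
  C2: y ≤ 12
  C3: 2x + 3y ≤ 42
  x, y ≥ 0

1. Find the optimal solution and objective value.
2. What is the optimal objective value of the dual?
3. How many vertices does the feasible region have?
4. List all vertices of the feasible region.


1. x = 10, y = 0, z = 30
2. 30
3. 5
4. (0, 0), (10, 0), (10, 7.333), (3, 12), (0, 12)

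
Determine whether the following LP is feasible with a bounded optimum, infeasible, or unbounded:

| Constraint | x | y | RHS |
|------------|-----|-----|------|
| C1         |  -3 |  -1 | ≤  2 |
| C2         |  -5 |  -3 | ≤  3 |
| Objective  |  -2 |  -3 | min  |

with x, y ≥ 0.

Unbounded (objective can decrease without bound)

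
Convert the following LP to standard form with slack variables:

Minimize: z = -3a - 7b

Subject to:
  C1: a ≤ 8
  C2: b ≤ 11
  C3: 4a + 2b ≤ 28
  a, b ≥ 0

min z = -3a - 7b

s.t.
  a + s1 = 8
  b + s2 = 11
  4a + 2b + s3 = 28
  a, b, s1, s2, s3 ≥ 0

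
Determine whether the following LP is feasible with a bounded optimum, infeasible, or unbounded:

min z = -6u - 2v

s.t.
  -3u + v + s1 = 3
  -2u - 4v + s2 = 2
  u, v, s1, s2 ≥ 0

Unbounded (objective can decrease without bound)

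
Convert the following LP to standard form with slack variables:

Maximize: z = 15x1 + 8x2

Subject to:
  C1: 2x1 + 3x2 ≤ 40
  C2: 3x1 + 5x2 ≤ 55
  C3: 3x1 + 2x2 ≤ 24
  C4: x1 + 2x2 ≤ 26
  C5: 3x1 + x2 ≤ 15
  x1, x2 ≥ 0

max z = 15x1 + 8x2

s.t.
  2x1 + 3x2 + s1 = 40
  3x1 + 5x2 + s2 = 55
  3x1 + 2x2 + s3 = 24
  x1 + 2x2 + s4 = 26
  3x1 + x2 + s5 = 15
  x1, x2, s1, s2, s3, s4, s5 ≥ 0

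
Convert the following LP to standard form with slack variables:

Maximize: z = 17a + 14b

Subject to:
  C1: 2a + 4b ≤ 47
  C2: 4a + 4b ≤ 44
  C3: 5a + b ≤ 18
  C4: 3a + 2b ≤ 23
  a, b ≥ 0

max z = 17a + 14b

s.t.
  2a + 4b + s1 = 47
  4a + 4b + s2 = 44
  5a + b + s3 = 18
  3a + 2b + s4 = 23
  a, b, s1, s2, s3, s4 ≥ 0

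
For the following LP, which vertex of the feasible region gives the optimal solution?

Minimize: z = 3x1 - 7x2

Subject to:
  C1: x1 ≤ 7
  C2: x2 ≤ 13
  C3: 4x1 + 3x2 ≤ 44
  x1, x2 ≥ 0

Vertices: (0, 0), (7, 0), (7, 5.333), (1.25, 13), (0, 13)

Evaluate the objective at each vertex of the feasible region:
  z(0, 0) = 0
  z(7, 0) = 21
  z(7, 5.333) = -16.33
  z(1.25, 13) = -87.25
  z(0, 13) = -91  ←
The minimum is at x1 = 0, x2 = 13.

(0, 13)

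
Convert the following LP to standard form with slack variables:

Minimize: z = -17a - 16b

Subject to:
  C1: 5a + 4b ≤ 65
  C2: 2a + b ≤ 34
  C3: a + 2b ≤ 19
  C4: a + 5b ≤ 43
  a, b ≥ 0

min z = -17a - 16b

s.t.
  5a + 4b + s1 = 65
  2a + b + s2 = 34
  a + 2b + s3 = 19
  a + 5b + s4 = 43
  a, b, s1, s2, s3, s4 ≥ 0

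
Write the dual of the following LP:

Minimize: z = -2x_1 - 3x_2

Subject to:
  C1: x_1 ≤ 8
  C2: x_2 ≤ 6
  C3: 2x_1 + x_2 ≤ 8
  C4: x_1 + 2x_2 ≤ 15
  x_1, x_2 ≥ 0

Primal min cᵀx s.t. Ax ≤ b, x ≥ 0  →  Dual max −bᵀy s.t. Aᵀy ≥ −c, y ≥ 0.

Maximize: z = -8y1 - 6y2 - 8y3 - 15y4

Subject to:
  y1 + 2y3 + y4 ≥ 2
  y2 + y3 + 2y4 ≥ 3
  y1, y2, y3, y4 ≥ 0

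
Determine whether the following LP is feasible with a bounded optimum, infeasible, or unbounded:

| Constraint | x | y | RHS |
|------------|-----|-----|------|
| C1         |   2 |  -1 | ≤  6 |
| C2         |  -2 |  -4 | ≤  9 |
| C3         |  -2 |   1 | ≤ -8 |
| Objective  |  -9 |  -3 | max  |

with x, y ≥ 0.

Infeasible (no feasible solution exists)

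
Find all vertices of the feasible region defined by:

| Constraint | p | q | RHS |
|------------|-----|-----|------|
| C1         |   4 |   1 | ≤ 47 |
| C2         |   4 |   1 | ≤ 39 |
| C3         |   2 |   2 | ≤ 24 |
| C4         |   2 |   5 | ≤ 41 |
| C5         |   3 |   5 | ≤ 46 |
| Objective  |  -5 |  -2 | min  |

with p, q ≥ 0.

(0, 0), (9.75, 0), (9, 3), (7, 5), (5, 6.2), (0, 8.2)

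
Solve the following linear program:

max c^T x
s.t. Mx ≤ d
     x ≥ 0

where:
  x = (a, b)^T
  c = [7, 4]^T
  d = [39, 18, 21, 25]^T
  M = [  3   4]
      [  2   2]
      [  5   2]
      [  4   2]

Evaluate the objective at each vertex of the feasible region:
  z(0, 0) = 0
  z(4.2, 0) = 29.4
  z(1, 8) = 39  ←
  z(0, 9) = 36
The maximum is at a = 1, b = 8.

a = 1, b = 8, z = 39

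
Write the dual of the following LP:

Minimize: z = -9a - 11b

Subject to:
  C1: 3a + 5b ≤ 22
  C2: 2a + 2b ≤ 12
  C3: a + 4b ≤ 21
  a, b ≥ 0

Primal min cᵀx s.t. Ax ≤ b, x ≥ 0  →  Dual max −bᵀy s.t. Aᵀy ≥ −c, y ≥ 0.

Maximize: z = -22y1 - 12y2 - 21y3

Subject to:
  3y1 + 2y2 + y3 ≥ 9
  5y1 + 2y2 + 4y3 ≥ 11
  y1, y2, y3 ≥ 0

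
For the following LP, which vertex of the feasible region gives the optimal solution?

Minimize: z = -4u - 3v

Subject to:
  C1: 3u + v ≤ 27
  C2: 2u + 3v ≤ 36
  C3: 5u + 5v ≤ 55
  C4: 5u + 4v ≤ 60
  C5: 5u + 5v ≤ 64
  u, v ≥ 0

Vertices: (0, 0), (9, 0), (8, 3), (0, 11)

Evaluate the objective at each vertex of the feasible region:
  z(0, 0) = 0
  z(9, 0) = -36
  z(8, 3) = -41  ←
  z(0, 11) = -33
The minimum is at u = 8, v = 3.

(8, 3)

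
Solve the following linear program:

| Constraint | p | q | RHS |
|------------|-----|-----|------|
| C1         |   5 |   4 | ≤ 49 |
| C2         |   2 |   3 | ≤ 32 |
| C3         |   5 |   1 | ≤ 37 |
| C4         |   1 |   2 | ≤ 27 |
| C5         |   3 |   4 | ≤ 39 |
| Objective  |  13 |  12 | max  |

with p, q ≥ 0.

Evaluate the objective at each vertex of the feasible region:
  z(0, 0) = 0
  z(7.4, 0) = 96.2
  z(6.6, 4) = 133.8
  z(5, 6) = 137  ←
  z(0, 9.75) = 117
The maximum is at p = 5, q = 6.

p = 5, q = 6, z = 137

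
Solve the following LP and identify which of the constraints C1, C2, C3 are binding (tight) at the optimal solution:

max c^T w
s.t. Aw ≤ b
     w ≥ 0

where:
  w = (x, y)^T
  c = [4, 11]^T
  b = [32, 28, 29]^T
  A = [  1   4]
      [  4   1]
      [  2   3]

At x = 4, y = 7, compute slack b - a·x for each constraint:
  C1: 32 − 32 = 0  (binding)
  C2: 28 − 23 = 5  (slack)
  C3: 29 − 29 = 0  (binding)

Optimal: x = 4, y = 7
Binding: C1, C3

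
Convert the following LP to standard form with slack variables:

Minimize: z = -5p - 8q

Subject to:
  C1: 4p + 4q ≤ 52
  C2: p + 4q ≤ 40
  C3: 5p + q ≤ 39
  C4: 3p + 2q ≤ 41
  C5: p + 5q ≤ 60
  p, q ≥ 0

min z = -5p - 8q

s.t.
  4p + 4q + s1 = 52
  p + 4q + s2 = 40
  5p + q + s3 = 39
  3p + 2q + s4 = 41
  p + 5q + s5 = 60
  p, q, s1, s2, s3, s4, s5 ≥ 0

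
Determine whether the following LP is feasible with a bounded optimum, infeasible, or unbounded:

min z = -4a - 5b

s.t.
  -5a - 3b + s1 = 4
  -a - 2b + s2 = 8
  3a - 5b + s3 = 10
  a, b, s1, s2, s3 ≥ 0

Unbounded (objective can decrease without bound)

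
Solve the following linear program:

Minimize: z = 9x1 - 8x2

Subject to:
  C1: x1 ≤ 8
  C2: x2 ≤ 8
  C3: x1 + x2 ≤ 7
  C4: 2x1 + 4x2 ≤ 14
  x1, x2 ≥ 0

Evaluate the objective at each vertex of the feasible region:
  z(0, 0) = 0
  z(7, 0) = 63
  z(0, 3.5) = -28  ←
The minimum is at x1 = 0, x2 = 3.5.

x1 = 0, x2 = 3.5, z = -28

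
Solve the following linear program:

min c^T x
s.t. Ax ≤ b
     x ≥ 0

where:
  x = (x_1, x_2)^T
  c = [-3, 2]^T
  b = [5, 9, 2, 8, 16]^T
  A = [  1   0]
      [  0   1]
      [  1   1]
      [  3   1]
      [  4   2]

Evaluate the objective at each vertex of the feasible region:
  z(0, 0) = 0
  z(2, 0) = -6  ←
  z(0, 2) = 4
The minimum is at x_1 = 2, x_2 = 0.

x_1 = 2, x_2 = 0, z = -6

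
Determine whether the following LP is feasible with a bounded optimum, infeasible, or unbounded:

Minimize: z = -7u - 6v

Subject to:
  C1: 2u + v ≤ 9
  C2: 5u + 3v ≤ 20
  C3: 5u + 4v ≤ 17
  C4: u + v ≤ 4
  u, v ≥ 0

Feasible with a bounded optimal solution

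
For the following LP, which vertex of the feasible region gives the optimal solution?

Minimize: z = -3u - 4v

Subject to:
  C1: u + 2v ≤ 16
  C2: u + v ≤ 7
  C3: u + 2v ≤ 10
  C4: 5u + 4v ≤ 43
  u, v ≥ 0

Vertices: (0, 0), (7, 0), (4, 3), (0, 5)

Evaluate the objective at each vertex of the feasible region:
  z(0, 0) = 0
  z(7, 0) = -21
  z(4, 3) = -24  ←
  z(0, 5) = -20
The minimum is at u = 4, v = 3.

(4, 3)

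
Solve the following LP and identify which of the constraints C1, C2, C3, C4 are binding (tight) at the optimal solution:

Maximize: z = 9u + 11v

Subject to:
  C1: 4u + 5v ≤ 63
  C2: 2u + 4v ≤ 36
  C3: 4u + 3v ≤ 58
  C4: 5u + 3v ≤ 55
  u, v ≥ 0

At u = 8, v = 5, compute slack b - a·x for each constraint:
  C1: 63 − 57 = 6  (slack)
  C2: 36 − 36 = 0  (binding)
  C3: 58 − 47 = 11  (slack)
  C4: 55 − 55 = 0  (binding)

Optimal: u = 8, v = 5
Binding: C2, C4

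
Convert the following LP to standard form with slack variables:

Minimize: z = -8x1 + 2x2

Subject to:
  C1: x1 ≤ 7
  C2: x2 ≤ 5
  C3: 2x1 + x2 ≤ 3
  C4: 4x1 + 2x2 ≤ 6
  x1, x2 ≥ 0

min z = -8x1 + 2x2

s.t.
  x1 + s1 = 7
  x2 + s2 = 5
  2x1 + x2 + s3 = 3
  4x1 + 2x2 + s4 = 6
  x1, x2, s1, s2, s3, s4 ≥ 0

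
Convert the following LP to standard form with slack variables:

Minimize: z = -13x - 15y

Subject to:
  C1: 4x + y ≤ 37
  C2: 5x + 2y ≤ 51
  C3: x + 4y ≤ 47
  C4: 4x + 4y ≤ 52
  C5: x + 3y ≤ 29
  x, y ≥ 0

min z = -13x - 15y

s.t.
  4x + y + s1 = 37
  5x + 2y + s2 = 51
  x + 4y + s3 = 47
  4x + 4y + s4 = 52
  x + 3y + s5 = 29
  x, y, s1, s2, s3, s4, s5 ≥ 0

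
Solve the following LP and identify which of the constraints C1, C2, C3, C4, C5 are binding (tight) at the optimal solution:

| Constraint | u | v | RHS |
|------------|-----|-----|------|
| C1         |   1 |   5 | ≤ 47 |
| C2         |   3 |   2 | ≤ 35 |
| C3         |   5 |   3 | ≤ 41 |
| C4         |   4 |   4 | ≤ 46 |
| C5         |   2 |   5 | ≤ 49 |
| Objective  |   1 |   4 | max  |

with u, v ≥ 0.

At u = 2, v = 9, compute slack b - a·x for each constraint:
  C1: 47 − 47 = 0  (binding)
  C2: 35 − 24 = 11  (slack)
  C3: 41 − 37 = 4  (slack)
  C4: 46 − 44 = 2  (slack)
  C5: 49 − 49 = 0  (binding)

Optimal: u = 2, v = 9
Binding: C1, C5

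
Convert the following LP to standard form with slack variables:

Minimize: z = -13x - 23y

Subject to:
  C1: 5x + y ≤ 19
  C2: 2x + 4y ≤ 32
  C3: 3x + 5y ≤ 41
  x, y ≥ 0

min z = -13x - 23y

s.t.
  5x + y + s1 = 19
  2x + 4y + s2 = 32
  3x + 5y + s3 = 41
  x, y, s1, s2, s3 ≥ 0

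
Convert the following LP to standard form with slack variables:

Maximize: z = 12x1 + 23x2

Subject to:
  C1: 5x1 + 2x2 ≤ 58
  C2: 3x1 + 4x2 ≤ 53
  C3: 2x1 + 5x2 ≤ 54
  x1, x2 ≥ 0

max z = 12x1 + 23x2

s.t.
  5x1 + 2x2 + s1 = 58
  3x1 + 4x2 + s2 = 53
  2x1 + 5x2 + s3 = 54
  x1, x2, s1, s2, s3 ≥ 0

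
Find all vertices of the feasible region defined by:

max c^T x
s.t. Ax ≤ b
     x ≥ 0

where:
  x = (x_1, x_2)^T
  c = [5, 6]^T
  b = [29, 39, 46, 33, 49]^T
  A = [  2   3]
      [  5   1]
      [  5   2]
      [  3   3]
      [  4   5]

(0, 0), (7.8, 0), (7, 4), (6, 5), (1, 9), (0, 9.667)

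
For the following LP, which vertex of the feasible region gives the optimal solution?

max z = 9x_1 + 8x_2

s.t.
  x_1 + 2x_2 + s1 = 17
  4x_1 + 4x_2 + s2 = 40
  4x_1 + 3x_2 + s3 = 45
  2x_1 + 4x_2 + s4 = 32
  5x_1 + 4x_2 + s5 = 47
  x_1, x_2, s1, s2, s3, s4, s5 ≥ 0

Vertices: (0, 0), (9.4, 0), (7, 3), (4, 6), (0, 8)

Evaluate the objective at each vertex of the feasible region:
  z(0, 0) = 0
  z(9.4, 0) = 84.6
  z(7, 3) = 87  ←
  z(4, 6) = 84
  z(0, 8) = 64
The maximum is at x_1 = 7, x_2 = 3.

(7, 3)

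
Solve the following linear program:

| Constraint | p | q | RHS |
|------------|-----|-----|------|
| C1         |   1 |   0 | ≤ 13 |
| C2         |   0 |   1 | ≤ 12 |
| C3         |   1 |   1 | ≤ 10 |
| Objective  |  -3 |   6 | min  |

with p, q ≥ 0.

Evaluate the objective at each vertex of the feasible region:
  z(0, 0) = 0
  z(10, 0) = -30  ←
  z(0, 10) = 60
The minimum is at p = 10, q = 0.

p = 10, q = 0, z = -30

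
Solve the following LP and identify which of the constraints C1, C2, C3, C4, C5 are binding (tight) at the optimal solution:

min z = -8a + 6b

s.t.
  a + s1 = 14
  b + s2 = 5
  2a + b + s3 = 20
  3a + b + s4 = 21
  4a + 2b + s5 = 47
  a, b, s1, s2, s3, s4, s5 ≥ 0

At a = 7, b = 0, compute slack b - a·x for each constraint:
  C1: 14 − 7 = 7  (slack)
  C2: 5 − 0 = 5  (slack)
  C3: 20 − 14 = 6  (slack)
  C4: 21 − 21 = 0  (binding)
  C5: 47 − 28 = 19  (slack)

Optimal: a = 7, b = 0
Binding: C4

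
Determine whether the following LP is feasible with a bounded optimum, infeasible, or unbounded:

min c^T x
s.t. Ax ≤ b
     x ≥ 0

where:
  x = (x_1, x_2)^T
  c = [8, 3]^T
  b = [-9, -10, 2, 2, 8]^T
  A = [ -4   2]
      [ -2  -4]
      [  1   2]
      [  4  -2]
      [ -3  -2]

Infeasible (no feasible solution exists)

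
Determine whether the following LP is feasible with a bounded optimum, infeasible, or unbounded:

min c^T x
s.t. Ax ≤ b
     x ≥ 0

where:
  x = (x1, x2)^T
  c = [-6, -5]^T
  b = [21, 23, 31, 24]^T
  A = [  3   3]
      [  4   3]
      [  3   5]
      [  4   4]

Feasible with a bounded optimal solution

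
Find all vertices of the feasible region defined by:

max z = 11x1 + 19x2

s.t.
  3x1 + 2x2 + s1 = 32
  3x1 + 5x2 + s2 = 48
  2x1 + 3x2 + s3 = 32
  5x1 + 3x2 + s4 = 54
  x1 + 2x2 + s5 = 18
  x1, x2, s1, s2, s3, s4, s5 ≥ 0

(0, 0), (10.67, 0), (7.111, 5.333), (6, 6), (0, 9)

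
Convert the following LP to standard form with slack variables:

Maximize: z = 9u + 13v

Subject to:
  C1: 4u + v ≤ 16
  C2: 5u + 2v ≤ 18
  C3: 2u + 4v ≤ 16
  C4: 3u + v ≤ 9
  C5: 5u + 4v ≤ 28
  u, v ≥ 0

max z = 9u + 13v

s.t.
  4u + v + s1 = 16
  5u + 2v + s2 = 18
  2u + 4v + s3 = 16
  3u + v + s4 = 9
  5u + 4v + s5 = 28
  u, v, s1, s2, s3, s4, s5 ≥ 0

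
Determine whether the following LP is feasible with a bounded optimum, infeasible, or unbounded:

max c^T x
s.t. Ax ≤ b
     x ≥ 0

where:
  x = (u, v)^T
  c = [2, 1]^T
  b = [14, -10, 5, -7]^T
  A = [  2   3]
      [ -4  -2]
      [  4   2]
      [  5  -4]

Infeasible (no feasible solution exists)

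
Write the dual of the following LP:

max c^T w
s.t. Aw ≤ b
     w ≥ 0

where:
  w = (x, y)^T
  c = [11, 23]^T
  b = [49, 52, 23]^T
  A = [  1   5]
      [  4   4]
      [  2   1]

Primal max cᵀx s.t. Ax ≤ b, x ≥ 0  →  Dual min bᵀy s.t. Aᵀy ≥ c, y ≥ 0.

Minimize: z = 49y1 + 52y2 + 23y3

Subject to:
  y1 + 4y2 + 2y3 ≥ 11
  5y1 + 4y2 + y3 ≥ 23
  y1, y2, y3 ≥ 0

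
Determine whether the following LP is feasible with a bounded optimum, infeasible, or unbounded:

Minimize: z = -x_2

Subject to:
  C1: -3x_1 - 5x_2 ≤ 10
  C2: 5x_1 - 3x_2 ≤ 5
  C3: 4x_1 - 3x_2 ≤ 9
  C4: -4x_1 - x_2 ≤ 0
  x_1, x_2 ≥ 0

Unbounded (objective can decrease without bound)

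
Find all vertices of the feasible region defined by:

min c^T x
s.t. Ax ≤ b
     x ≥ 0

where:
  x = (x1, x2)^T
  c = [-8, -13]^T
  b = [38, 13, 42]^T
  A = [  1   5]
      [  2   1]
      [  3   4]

(0, 0), (6.5, 0), (3, 7), (0, 7.6)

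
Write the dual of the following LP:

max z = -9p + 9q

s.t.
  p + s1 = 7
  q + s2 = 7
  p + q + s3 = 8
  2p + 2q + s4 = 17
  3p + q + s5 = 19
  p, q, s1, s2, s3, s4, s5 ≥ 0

Primal max cᵀx s.t. Ax ≤ b, x ≥ 0  →  Dual min bᵀy s.t. Aᵀy ≥ c, y ≥ 0.

Minimize: z = 7y1 + 7y2 + 8y3 + 17y4 + 19y5

Subject to:
  y1 + y3 + 2y4 + 3y5 ≥ -9
  y2 + y3 + 2y4 + y5 ≥ 9
  y1, y2, y3, y4, y5 ≥ 0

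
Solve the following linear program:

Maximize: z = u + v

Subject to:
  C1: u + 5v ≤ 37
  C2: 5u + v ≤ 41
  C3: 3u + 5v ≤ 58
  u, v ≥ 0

Evaluate the objective at each vertex of the feasible region:
  z(0, 0) = 0
  z(8.2, 0) = 8.2
  z(7, 6) = 13  ←
  z(0, 7.4) = 7.4
The maximum is at u = 7, v = 6.

u = 7, v = 6, z = 13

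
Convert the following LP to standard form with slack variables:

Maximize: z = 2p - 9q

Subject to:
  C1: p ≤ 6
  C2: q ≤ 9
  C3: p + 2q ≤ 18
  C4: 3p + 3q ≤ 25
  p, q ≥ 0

max z = 2p - 9q

s.t.
  p + s1 = 6
  q + s2 = 9
  p + 2q + s3 = 18
  3p + 3q + s4 = 25
  p, q, s1, s2, s3, s4 ≥ 0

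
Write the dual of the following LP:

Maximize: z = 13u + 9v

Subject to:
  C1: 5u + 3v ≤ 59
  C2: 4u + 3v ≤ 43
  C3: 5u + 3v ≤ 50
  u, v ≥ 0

Primal max cᵀx s.t. Ax ≤ b, x ≥ 0  →  Dual min bᵀy s.t. Aᵀy ≥ c, y ≥ 0.

Minimize: z = 59y1 + 43y2 + 50y3

Subject to:
  5y1 + 4y2 + 5y3 ≥ 13
  3y1 + 3y2 + 3y3 ≥ 9
  y1, y2, y3 ≥ 0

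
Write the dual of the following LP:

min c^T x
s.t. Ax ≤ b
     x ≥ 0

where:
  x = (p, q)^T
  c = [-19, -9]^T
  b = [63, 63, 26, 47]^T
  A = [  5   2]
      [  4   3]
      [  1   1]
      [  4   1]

Primal min cᵀx s.t. Ax ≤ b, x ≥ 0  →  Dual max −bᵀy s.t. Aᵀy ≥ −c, y ≥ 0.

Maximize: z = -63y1 - 63y2 - 26y3 - 47y4

Subject to:
  5y1 + 4y2 + y3 + 4y4 ≥ 19
  2y1 + 3y2 + y3 + y4 ≥ 9
  y1, y2, y3, y4 ≥ 0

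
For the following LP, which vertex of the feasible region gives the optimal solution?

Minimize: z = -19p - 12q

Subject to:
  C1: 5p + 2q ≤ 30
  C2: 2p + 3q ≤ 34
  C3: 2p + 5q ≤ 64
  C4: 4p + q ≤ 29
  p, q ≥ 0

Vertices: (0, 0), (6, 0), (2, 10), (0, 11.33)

Evaluate the objective at each vertex of the feasible region:
  z(0, 0) = 0
  z(6, 0) = -114
  z(2, 10) = -158  ←
  z(0, 11.33) = -136
The minimum is at p = 2, q = 10.

(2, 10)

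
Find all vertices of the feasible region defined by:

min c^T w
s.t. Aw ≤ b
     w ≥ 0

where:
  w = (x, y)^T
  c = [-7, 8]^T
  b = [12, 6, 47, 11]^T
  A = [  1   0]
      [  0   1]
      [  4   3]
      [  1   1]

(0, 0), (11, 0), (5, 6), (0, 6)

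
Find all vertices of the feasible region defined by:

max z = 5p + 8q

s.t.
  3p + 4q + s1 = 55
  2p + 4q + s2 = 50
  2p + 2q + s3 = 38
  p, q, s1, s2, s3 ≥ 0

(0, 0), (18.33, 0), (5, 10), (0, 12.5)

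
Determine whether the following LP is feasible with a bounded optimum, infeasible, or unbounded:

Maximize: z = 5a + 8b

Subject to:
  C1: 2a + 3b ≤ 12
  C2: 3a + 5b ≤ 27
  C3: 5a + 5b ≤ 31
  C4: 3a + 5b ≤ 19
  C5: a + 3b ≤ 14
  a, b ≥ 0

Feasible with a bounded optimal solution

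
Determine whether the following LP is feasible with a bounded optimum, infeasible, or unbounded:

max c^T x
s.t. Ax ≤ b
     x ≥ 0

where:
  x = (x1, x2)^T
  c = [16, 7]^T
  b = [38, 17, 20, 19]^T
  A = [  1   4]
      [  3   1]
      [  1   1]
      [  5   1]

Feasible with a bounded optimal solution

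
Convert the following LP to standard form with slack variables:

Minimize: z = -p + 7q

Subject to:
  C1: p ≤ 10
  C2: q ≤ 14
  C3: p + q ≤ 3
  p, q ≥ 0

min z = -p + 7q

s.t.
  p + s1 = 10
  q + s2 = 14
  p + q + s3 = 3
  p, q, s1, s2, s3 ≥ 0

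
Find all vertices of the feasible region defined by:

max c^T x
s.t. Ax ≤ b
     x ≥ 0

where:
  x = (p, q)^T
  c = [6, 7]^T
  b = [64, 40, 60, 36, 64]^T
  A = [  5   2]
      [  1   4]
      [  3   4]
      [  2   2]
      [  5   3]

(0, 0), (12.8, 0), (8, 8), (0, 10)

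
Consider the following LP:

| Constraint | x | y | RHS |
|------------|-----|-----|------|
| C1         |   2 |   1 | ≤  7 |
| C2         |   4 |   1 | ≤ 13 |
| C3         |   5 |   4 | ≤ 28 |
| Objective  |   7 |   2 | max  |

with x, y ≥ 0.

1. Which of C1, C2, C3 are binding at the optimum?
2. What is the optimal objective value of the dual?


1. C1, C2
2. 23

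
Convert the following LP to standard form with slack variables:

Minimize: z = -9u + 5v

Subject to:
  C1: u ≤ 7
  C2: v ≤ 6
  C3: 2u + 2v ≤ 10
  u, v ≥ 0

min z = -9u + 5v

s.t.
  u + s1 = 7
  v + s2 = 6
  2u + 2v + s3 = 10
  u, v, s1, s2, s3 ≥ 0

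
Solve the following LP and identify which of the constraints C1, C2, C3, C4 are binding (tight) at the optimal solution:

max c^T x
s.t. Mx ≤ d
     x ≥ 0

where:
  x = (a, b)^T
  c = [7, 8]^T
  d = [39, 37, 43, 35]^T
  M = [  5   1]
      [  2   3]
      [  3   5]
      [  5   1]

At a = 6, b = 5, compute slack b - a·x for each constraint:
  C1: 39 − 35 = 4  (slack)
  C2: 37 − 27 = 10  (slack)
  C3: 43 − 43 = 0  (binding)
  C4: 35 − 35 = 0  (binding)

Optimal: a = 6, b = 5
Binding: C3, C4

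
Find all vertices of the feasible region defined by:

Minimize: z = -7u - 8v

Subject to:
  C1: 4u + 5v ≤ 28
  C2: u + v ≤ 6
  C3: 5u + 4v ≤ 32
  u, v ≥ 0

(0, 0), (6, 0), (2, 4), (0, 5.6)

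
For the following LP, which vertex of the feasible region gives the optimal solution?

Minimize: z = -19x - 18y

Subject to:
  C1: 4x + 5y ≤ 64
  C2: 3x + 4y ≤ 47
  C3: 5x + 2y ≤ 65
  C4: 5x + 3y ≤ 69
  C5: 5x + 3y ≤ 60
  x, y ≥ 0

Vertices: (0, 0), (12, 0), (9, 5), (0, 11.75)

Evaluate the objective at each vertex of the feasible region:
  z(0, 0) = 0
  z(12, 0) = -228
  z(9, 5) = -261  ←
  z(0, 11.75) = -211.5
The minimum is at x = 9, y = 5.

(9, 5)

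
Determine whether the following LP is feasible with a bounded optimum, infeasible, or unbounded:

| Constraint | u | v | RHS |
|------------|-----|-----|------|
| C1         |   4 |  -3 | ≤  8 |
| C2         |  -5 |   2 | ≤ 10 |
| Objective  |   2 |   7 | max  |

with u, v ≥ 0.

Unbounded (objective can increase without bound)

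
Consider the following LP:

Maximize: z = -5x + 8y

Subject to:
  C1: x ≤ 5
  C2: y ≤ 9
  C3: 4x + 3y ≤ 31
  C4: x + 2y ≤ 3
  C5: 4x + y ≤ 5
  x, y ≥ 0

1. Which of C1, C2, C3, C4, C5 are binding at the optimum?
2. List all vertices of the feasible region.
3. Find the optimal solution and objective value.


1. C4
2. (0, 0), (1.25, 0), (1, 1), (0, 1.5)
3. x = 0, y = 1.5, z = 12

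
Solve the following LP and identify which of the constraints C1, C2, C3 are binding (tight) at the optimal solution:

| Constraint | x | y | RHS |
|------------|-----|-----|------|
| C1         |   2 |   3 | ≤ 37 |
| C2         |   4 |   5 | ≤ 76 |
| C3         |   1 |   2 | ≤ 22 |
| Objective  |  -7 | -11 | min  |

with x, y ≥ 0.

At x = 8, y = 7, compute slack b - a·x for each constraint:
  C1: 37 − 37 = 0  (binding)
  C2: 76 − 67 = 9  (slack)
  C3: 22 − 22 = 0  (binding)

Optimal: x = 8, y = 7
Binding: C1, C3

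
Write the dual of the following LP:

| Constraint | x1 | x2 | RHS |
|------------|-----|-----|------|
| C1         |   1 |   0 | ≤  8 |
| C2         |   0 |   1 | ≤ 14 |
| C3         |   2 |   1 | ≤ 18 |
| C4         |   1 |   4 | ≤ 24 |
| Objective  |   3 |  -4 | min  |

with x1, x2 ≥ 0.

Primal min cᵀx s.t. Ax ≤ b, x ≥ 0  →  Dual max −bᵀy s.t. Aᵀy ≥ −c, y ≥ 0.

Maximize: z = -8y1 - 14y2 - 18y3 - 24y4

Subject to:
  y1 + 2y3 + y4 ≥ -3
  y2 + y3 + 4y4 ≥ 4
  y1, y2, y3, y4 ≥ 0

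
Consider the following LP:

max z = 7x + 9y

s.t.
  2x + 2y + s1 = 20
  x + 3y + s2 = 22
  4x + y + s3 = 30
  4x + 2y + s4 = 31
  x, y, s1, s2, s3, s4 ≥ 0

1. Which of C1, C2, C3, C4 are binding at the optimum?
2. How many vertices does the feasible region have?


1. C1, C2
2. 6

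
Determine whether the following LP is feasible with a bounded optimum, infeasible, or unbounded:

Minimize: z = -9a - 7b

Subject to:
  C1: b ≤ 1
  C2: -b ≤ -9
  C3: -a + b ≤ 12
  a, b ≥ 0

Infeasible (no feasible solution exists)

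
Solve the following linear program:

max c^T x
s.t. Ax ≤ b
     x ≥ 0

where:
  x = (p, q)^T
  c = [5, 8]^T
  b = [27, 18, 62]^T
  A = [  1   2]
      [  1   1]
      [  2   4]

Evaluate the objective at each vertex of the feasible region:
  z(0, 0) = 0
  z(18, 0) = 90
  z(9, 9) = 117  ←
  z(0, 13.5) = 108
The maximum is at p = 9, q = 9.

p = 9, q = 9, z = 117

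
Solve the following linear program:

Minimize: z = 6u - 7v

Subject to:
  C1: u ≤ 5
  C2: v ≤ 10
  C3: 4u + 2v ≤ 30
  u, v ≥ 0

Evaluate the objective at each vertex of the feasible region:
  z(0, 0) = 0
  z(5, 0) = 30
  z(5, 5) = -5
  z(2.5, 10) = -55
  z(0, 10) = -70  ←
The minimum is at u = 0, v = 10.

u = 0, v = 10, z = -70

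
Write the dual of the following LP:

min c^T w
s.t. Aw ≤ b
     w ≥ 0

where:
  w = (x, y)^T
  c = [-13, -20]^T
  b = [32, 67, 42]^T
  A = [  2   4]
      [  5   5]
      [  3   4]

Primal min cᵀx s.t. Ax ≤ b, x ≥ 0  →  Dual max −bᵀy s.t. Aᵀy ≥ −c, y ≥ 0.

Maximize: z = -32y1 - 67y2 - 42y3

Subject to:
  2y1 + 5y2 + 3y3 ≥ 13
  4y1 + 5y2 + 4y3 ≥ 20
  y1, y2, y3 ≥ 0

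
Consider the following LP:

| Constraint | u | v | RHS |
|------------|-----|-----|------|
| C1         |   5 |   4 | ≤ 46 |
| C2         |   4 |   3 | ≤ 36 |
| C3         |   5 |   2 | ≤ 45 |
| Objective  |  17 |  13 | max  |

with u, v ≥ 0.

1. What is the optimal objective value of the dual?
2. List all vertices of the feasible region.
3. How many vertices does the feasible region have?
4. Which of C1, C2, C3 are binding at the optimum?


1. 154
2. (0, 0), (9, 0), (6, 4), (0, 11.5)
3. 4
4. C1, C2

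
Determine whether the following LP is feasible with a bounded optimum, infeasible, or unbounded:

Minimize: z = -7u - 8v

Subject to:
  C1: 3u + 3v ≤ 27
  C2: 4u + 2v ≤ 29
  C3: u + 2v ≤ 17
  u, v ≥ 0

Feasible with a bounded optimal solution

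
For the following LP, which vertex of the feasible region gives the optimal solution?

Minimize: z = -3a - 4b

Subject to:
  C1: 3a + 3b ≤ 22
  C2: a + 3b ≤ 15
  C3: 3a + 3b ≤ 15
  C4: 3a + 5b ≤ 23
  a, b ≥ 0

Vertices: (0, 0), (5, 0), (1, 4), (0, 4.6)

Evaluate the objective at each vertex of the feasible region:
  z(0, 0) = 0
  z(5, 0) = -15
  z(1, 4) = -19  ←
  z(0, 4.6) = -18.4
The minimum is at a = 1, b = 4.

(1, 4)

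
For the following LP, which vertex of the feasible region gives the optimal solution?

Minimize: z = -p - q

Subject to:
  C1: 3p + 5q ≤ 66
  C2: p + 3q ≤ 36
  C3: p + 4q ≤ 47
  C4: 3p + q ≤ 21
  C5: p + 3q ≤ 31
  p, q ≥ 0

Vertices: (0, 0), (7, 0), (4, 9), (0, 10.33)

Evaluate the objective at each vertex of the feasible region:
  z(0, 0) = 0
  z(7, 0) = -7
  z(4, 9) = -13  ←
  z(0, 10.33) = -10.33
The minimum is at p = 4, q = 9.

(4, 9)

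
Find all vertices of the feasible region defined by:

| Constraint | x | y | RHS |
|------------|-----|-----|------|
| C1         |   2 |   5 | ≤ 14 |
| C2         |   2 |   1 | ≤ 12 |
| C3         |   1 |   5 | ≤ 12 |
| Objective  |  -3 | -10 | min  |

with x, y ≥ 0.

(0, 0), (6, 0), (5.75, 0.5), (2, 2), (0, 2.4)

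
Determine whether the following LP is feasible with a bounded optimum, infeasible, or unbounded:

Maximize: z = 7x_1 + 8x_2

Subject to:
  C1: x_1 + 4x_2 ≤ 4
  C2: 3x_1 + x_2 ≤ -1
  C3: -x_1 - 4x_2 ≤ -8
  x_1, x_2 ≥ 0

Infeasible (no feasible solution exists)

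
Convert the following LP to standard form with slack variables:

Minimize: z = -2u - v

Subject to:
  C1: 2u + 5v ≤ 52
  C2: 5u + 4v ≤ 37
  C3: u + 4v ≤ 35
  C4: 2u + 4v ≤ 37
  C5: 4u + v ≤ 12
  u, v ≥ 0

min z = -2u - v

s.t.
  2u + 5v + s1 = 52
  5u + 4v + s2 = 37
  u + 4v + s3 = 35
  2u + 4v + s4 = 37
  4u + v + s5 = 12
  u, v, s1, s2, s3, s4, s5 ≥ 0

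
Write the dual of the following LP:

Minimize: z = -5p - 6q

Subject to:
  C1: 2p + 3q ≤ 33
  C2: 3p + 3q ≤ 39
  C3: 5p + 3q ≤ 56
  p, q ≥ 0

Primal min cᵀx s.t. Ax ≤ b, x ≥ 0  →  Dual max −bᵀy s.t. Aᵀy ≥ −c, y ≥ 0.

Maximize: z = -33y1 - 39y2 - 56y3

Subject to:
  2y1 + 3y2 + 5y3 ≥ 5
  3y1 + 3y2 + 3y3 ≥ 6
  y1, y2, y3 ≥ 0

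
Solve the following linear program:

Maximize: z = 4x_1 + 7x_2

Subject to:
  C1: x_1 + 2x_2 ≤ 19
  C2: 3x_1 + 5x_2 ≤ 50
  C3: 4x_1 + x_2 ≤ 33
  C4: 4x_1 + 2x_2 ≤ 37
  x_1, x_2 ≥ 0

Evaluate the objective at each vertex of the feasible region:
  z(0, 0) = 0
  z(8.25, 0) = 33
  z(7.25, 4) = 57
  z(6.071, 6.357) = 68.79
  z(5, 7) = 69  ←
  z(0, 9.5) = 66.5
The maximum is at x_1 = 5, x_2 = 7.

x_1 = 5, x_2 = 7, z = 69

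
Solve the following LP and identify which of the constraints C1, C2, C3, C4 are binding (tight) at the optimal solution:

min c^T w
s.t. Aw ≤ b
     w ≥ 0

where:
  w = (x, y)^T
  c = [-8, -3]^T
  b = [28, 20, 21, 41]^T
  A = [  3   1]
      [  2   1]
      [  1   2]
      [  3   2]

At x = 8, y = 4, compute slack b - a·x for each constraint:
  C1: 28 − 28 = 0  (binding)
  C2: 20 − 20 = 0  (binding)
  C3: 21 − 16 = 5  (slack)
  C4: 41 − 32 = 9  (slack)

Optimal: x = 8, y = 4
Binding: C1, C2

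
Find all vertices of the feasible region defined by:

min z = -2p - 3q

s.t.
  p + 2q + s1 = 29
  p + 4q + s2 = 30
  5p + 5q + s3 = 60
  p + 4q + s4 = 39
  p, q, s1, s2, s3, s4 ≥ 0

(0, 0), (12, 0), (6, 6), (0, 7.5)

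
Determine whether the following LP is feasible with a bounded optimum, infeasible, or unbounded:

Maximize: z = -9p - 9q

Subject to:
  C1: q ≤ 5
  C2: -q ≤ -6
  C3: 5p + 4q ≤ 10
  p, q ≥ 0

Infeasible (no feasible solution exists)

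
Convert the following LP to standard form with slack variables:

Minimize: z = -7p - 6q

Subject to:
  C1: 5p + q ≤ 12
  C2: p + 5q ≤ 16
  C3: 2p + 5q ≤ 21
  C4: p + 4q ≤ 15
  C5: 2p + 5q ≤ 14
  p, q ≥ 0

min z = -7p - 6q

s.t.
  5p + q + s1 = 12
  p + 5q + s2 = 16
  2p + 5q + s3 = 21
  p + 4q + s4 = 15
  2p + 5q + s5 = 14
  p, q, s1, s2, s3, s4, s5 ≥ 0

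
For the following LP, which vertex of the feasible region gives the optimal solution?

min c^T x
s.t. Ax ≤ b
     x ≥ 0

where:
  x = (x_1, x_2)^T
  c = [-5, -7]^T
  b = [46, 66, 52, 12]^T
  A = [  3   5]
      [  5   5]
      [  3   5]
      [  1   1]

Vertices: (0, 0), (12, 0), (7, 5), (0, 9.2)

Evaluate the objective at each vertex of the feasible region:
  z(0, 0) = 0
  z(12, 0) = -60
  z(7, 5) = -70  ←
  z(0, 9.2) = -64.4
The minimum is at x_1 = 7, x_2 = 5.

(7, 5)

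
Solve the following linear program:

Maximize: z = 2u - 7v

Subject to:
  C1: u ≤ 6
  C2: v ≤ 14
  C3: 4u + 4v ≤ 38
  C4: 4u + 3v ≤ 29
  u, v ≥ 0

Evaluate the objective at each vertex of the feasible region:
  z(0, 0) = 0
  z(6, 0) = 12  ←
  z(6, 1.667) = 0.3333
  z(0.5, 9) = -62
  z(0, 9.5) = -66.5
The maximum is at u = 6, v = 0.

u = 6, v = 0, z = 12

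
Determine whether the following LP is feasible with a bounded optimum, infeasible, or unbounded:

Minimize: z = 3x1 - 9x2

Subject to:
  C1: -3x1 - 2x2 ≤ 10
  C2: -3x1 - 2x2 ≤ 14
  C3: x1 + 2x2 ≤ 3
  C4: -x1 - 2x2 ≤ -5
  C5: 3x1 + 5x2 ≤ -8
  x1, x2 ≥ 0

Infeasible (no feasible solution exists)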